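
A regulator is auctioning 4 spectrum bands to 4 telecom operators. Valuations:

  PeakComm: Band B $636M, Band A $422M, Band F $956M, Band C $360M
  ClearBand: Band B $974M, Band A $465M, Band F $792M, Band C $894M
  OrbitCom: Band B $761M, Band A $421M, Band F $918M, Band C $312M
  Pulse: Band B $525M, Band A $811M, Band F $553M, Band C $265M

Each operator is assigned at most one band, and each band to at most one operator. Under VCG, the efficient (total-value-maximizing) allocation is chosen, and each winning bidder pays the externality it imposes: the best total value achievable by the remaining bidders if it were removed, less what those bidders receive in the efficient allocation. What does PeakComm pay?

Efficient allocation: PeakComm→Band F ($956M), ClearBand→Band C ($894M), OrbitCom→Band B ($761M), Pulse→Band A ($811M); total welfare W = $3422M.
PeakComm receives Band F at value $956M, so the others get W − 956 = $2466M.
Without PeakComm: best allocation of the remaining 3 bidders over all 4 bands is ClearBand→Band B ($974M), OrbitCom→Band F ($918M), Pulse→Band A ($811M), total $2703M.
VCG payment = (others' best without PeakComm) − (others' welfare with PeakComm) = 2703 − 2466 = $237M.

PeakComm pays $237M.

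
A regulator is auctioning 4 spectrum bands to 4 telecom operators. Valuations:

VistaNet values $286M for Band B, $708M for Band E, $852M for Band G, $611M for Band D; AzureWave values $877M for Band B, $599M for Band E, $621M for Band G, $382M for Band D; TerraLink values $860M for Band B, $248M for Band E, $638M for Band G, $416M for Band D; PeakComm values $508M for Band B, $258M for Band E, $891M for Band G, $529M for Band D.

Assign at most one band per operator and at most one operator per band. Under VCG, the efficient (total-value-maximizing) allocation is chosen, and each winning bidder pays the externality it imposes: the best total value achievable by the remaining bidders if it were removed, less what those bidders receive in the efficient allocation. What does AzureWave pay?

AzureWave pays $97M.

Efficient allocation: VistaNet→Band D ($611M), AzureWave→Band E ($599M), TerraLink→Band B ($860M), PeakComm→Band G ($891M); total welfare W = $2961M.
AzureWave receives Band E at value $599M, so the others get W − 599 = $2362M.
Without AzureWave: best allocation of the remaining 3 bidders over all 4 bands is VistaNet→Band E ($708M), TerraLink→Band B ($860M), PeakComm→Band G ($891M), total $2459M.
VCG payment = (others' best without AzureWave) − (others' welfare with AzureWave) = 2459 − 2362 = $97M.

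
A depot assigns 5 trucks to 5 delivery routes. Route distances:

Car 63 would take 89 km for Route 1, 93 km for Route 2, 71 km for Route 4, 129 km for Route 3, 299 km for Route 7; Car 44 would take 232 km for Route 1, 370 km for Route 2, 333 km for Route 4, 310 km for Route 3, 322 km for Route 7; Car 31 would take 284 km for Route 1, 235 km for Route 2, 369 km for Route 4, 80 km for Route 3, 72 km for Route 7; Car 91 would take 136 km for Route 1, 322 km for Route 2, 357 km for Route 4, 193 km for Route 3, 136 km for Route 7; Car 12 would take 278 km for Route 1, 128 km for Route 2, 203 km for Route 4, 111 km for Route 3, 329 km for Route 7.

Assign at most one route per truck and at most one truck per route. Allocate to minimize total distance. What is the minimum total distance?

Treat this as an assignment problem: match each truck to one route.
Optimal: Car 63→Route 4 (71 km), Car 44→Route 1 (232 km), Car 31→Route 3 (80 km), Car 91→Route 7 (136 km), Car 12→Route 2 (128 km) — total 71+232+80+136+128 = 647 km.
Min-entry greedy (repeatedly take the single cheapest remaining cell) gives 760 km, worse by 113.
Next-best assignment: Car 63→Route 4, Car 44→Route 1, Car 31→Route 7, Car 91→Route 3, Car 12→Route 2 = 696 km.
Every other assignment is strictly worse.

Min total: 647 km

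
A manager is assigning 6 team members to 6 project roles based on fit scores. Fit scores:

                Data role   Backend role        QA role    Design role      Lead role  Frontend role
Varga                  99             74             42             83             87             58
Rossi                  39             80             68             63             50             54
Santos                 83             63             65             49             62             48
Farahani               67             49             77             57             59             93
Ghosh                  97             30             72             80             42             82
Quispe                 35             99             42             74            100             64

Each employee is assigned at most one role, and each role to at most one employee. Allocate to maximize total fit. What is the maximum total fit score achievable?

Max total: 518 pts

This is a one-to-one assignment (maximum-weight bipartite matching).
Optimal: Varga→Design role (83 pts), Rossi→Backend role (80 pts), Santos→QA role (65 pts), Farahani→Frontend role (93 pts), Ghosh→Data role (97 pts), Quispe→Lead role (100 pts) — total 83+80+65+93+97+100 = 518 pts.
Max-entry greedy (repeatedly take the single best remaining cell) gives 517 pts, worse by 1.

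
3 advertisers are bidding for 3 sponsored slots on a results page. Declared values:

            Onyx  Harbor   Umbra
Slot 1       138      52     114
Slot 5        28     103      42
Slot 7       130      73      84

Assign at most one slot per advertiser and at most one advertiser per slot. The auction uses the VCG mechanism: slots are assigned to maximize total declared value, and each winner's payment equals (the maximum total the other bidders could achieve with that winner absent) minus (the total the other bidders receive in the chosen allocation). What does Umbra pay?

Umbra pays $8.

Efficient allocation: Onyx→Slot 7 ($130), Harbor→Slot 5 ($103), Umbra→Slot 1 ($114); total welfare W = $347.
Umbra receives Slot 1 at value $114, so the others get W − 114 = $233.
Without Umbra: best allocation of the remaining 2 bidders over all 3 slots is Onyx→Slot 1 ($138), Harbor→Slot 5 ($103), total $241.
VCG payment = (others' best without Umbra) − (others' welfare with Umbra) = 241 − 233 = $8.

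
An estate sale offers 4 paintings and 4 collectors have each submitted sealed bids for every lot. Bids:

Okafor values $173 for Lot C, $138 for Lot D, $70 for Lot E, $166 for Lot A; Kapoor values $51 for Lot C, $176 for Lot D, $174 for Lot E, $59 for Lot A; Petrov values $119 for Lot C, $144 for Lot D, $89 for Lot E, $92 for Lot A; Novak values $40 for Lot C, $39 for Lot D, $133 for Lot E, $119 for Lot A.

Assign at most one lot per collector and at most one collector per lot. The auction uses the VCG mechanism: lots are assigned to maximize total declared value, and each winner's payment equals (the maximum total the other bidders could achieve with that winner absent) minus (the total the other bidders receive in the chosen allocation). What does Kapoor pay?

Efficient allocation: Okafor→Lot C ($173), Kapoor→Lot E ($174), Petrov→Lot D ($144), Novak→Lot A ($119); total welfare W = $610.
Kapoor receives Lot E at value $174, so the others get W − 174 = $436.
Without Kapoor: best allocation of the remaining 3 bidders over all 4 lots is Okafor→Lot C ($173), Petrov→Lot D ($144), Novak→Lot E ($133), total $450.
VCG payment = (others' best without Kapoor) − (others' welfare with Kapoor) = 450 − 436 = $14.

Kapoor pays $14.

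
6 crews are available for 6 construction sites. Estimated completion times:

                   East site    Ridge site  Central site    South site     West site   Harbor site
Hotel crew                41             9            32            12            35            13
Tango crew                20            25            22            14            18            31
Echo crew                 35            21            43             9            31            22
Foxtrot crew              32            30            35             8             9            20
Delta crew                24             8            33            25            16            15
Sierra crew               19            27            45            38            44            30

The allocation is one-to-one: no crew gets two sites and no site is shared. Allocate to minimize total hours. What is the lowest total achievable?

Min total: 80 hours

Treat this as an assignment problem: match each crew to one site.
Optimal: Hotel crew→Harbor site (13 hours), Tango crew→Central site (22 hours), Echo crew→South site (9 hours), Foxtrot crew→West site (9 hours), Delta crew→Ridge site (8 hours), Sierra crew→East site (19 hours) — total 13+22+9+9+8+19 = 80 hours.
Column-greedy (each site in turn goes to its cheapest remaining crew) gives 101 hours, worse by 21.
Checked against all permutations: 80 hours is optimal.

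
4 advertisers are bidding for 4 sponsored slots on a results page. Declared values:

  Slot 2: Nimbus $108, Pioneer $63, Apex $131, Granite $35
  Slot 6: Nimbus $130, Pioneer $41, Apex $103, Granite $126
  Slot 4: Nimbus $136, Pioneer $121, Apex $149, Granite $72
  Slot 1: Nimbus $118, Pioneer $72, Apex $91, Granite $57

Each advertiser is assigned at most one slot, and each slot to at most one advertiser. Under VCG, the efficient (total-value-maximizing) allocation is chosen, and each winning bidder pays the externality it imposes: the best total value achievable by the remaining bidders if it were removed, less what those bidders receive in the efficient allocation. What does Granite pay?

Efficient allocation: Nimbus→Slot 1 ($118), Pioneer→Slot 4 ($121), Apex→Slot 2 ($131), Granite→Slot 6 ($126); total welfare W = $496.
Granite receives Slot 6 at value $126, so the others get W − 126 = $370.
Without Granite: best allocation of the remaining 3 bidders over all 4 slots is Nimbus→Slot 6 ($130), Pioneer→Slot 4 ($121), Apex→Slot 2 ($131), total $382.
VCG payment = (others' best without Granite) − (others' welfare with Granite) = 382 − 370 = $12.

Granite pays $12.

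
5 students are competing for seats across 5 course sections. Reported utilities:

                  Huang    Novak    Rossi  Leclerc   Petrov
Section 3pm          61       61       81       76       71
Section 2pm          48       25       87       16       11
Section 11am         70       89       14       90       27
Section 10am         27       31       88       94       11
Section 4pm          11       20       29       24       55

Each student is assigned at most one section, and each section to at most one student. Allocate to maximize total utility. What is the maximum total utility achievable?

Treat this as an assignment problem: match each student to one section.
Optimal: Huang→Section 3pm (61 points), Novak→Section 11am (89 points), Rossi→Section 2pm (87 points), Leclerc→Section 10am (94 points), Petrov→Section 4pm (55 points) — total 61+89+87+94+55 = 386 points.
Column-greedy (each section in turn goes to its best remaining student) gives 305 points, worse by 81.
Swapping Rossi↔Leclerc (Rossi→Section 10am 88 points, Leclerc→Section 2pm 16 points) loses 77.

Max total: 386 points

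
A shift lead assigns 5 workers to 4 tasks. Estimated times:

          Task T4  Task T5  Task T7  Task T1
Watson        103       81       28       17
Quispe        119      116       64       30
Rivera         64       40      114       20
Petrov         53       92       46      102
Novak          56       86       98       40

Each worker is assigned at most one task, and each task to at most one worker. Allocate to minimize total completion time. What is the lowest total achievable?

Optimal: Petrov→Task T4 (53 min), Rivera→Task T5 (40 min), Watson→Task T7 (28 min), Quispe→Task T1 (30 min) — total 53+40+28+30 = 151 min.
Row-greedy (each worker in turn takes its cheapest remaining task) gives 174 min, worse by 23.
Next-best assignment: Novak→Task T4, Rivera→Task T5, Watson→Task T7, Quispe→Task T1 = 154 min.
Every other assignment is strictly worse.

Minimum total: 151 min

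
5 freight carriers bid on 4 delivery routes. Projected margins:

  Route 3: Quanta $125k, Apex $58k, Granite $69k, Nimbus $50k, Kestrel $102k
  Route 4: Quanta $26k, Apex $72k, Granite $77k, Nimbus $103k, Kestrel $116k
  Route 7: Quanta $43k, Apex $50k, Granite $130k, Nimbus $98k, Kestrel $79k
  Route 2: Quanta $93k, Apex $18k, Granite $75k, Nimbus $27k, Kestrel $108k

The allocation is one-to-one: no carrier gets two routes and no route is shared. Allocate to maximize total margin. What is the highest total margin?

Optimal: Quanta→Route 3 ($125k), Nimbus→Route 4 ($103k), Granite→Route 7 ($130k), Kestrel→Route 2 ($108k) — total 125+103+130+108 = $466k.
Row-greedy (each carrier in turn takes its best remaining route) gives $354k, worse by 112.
Swapping Kestrel↔Quanta (Kestrel→Route 3 $102k, Quanta→Route 2 $93k) loses 38.
Checked against all permutations: $466k is optimal.

Maximum total: $466k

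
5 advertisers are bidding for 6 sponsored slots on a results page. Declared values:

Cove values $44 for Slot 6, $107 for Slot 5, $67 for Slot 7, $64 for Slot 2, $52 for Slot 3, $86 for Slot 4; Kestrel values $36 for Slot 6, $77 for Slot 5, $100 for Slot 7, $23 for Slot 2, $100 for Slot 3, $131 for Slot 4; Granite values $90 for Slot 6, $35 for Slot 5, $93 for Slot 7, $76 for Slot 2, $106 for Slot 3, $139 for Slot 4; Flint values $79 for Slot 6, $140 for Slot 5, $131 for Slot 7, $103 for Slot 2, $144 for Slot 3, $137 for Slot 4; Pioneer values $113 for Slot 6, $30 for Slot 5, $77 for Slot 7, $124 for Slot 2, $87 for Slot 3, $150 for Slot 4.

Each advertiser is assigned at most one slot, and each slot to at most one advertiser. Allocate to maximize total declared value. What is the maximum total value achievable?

Max total: $614

This is a one-to-one assignment (maximum-weight bipartite matching).
Optimal: Cove→Slot 5 ($107), Kestrel→Slot 7 ($100), Granite→Slot 4 ($139), Flint→Slot 3 ($144), Pioneer→Slot 2 ($124) — total 107+100+139+144+124 = $614.
Max-entry greedy (repeatedly take the single best remaining cell) gives $591, worse by 23.
Next-best assignment: Cove→Slot 5, Kestrel→Slot 7, Granite→Slot 4, Flint→Slot 3, Pioneer→Slot 6 = $603.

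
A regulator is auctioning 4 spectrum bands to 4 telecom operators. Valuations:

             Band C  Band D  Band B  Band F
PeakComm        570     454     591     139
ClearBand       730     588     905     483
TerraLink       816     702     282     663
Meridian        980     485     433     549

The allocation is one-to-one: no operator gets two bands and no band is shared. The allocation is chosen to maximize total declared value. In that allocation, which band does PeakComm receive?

PeakComm receives Band D.

Optimal: PeakComm→Band D ($454M), ClearBand→Band B ($905M), TerraLink→Band F ($663M), Meridian→Band C ($980M) — total 454+905+663+980 = $3002M.
Max-entry greedy (repeatedly take the single best remaining cell) gives $2726M, worse by 276.
Swapping ClearBand↔Meridian (ClearBand→Band C $730M, Meridian→Band B $433M) loses 722.
PeakComm's own top band is Band B ($591M), but forcing PeakComm→Band B and reassigning the rest optimally gives only $2822M — worse by 180.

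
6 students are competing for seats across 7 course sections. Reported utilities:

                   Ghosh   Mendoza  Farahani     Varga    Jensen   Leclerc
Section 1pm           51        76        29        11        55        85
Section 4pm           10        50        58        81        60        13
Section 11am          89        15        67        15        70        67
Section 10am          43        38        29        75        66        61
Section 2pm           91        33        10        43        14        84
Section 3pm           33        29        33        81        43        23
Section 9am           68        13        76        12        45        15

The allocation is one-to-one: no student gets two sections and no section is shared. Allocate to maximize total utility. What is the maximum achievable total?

Maximum total: 472 points

Treat this as an assignment problem: match each student to one section.
Optimal: Ghosh→Section 11am (89 points), Mendoza→Section 1pm (76 points), Farahani→Section 9am (76 points), Varga→Section 4pm (81 points), Jensen→Section 10am (66 points), Leclerc→Section 2pm (84 points) — total 89+76+76+81+66+84 = 472 points.
Column-greedy (each section in turn goes to its best remaining student) gives 387 points, worse by 85.
No other one-to-one assignment exceeds 472 points.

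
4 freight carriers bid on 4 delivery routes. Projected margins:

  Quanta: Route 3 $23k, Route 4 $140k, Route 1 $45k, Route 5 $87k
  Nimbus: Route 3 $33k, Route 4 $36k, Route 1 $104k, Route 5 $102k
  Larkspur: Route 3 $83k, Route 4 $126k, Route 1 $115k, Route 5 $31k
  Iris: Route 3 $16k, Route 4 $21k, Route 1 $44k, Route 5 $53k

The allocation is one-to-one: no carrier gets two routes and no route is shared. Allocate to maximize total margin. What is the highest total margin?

Maximum total: $380k

Optimal: Quanta→Route 4 ($140k), Nimbus→Route 1 ($104k), Larkspur→Route 3 ($83k), Iris→Route 5 ($53k) — total 140+104+83+53 = $380k.
Max-entry greedy (repeatedly take the single best remaining cell) gives $373k, worse by 7.
Next-best assignment: Quanta→Route 4, Nimbus→Route 5, Larkspur→Route 1, Iris→Route 3 = $373k.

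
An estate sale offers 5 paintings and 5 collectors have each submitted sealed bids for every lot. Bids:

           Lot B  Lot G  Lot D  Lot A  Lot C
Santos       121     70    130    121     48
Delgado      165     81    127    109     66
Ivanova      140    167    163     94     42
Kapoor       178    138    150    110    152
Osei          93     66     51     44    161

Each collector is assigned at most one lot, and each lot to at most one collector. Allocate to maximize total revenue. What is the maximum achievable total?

This is a one-to-one assignment (maximum-weight bipartite matching).
Optimal: Santos→Lot A ($121), Delgado→Lot B ($165), Ivanova→Lot G ($167), Kapoor→Lot D ($150), Osei→Lot C ($161) — total 121+165+167+150+161 = $764.
Column-greedy (each lot in turn goes to its best remaining collector) gives $745, worse by 19.

Max total: $764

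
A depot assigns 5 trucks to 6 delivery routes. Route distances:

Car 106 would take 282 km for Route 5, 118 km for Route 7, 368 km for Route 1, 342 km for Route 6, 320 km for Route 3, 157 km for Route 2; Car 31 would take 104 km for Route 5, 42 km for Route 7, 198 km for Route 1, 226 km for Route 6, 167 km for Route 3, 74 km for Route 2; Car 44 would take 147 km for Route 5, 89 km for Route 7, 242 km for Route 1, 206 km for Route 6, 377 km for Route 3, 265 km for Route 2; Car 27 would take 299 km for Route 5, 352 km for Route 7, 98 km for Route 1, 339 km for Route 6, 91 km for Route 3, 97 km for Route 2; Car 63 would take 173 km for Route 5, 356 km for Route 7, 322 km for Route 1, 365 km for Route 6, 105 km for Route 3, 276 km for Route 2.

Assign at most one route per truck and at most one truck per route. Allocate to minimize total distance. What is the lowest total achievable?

Optimal: Car 106→Route 7 (118 km), Car 31→Route 2 (74 km), Car 44→Route 5 (147 km), Car 27→Route 1 (98 km), Car 63→Route 3 (105 km) — total 118+74+147+98+105 = 542 km.
Row-greedy (each truck in turn takes its cheapest remaining route) gives 752 km, worse by 210.
Swapping Car 27↔Car 106 (Car 27→Route 7 352 km, Car 106→Route 1 368 km) adds 504.

Minimum total: 542 km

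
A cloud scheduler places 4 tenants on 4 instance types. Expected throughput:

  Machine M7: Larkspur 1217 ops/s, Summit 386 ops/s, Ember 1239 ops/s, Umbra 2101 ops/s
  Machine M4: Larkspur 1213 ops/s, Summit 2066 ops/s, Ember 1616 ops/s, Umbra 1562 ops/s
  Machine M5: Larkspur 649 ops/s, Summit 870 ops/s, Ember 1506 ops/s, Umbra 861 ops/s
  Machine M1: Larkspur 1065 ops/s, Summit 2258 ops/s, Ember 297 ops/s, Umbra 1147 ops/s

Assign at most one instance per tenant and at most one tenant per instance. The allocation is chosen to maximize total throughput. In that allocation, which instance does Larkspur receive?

Optimal: Larkspur→Machine M4 (1213 ops/s), Summit→Machine M1 (2258 ops/s), Ember→Machine M5 (1506 ops/s), Umbra→Machine M7 (2101 ops/s) — total 1213+2258+1506+2101 = 7078 ops/s.
Row-greedy (each tenant in turn takes its best remaining instance) gives 5952 ops/s, worse by 1126.
Larkspur's own top instance is Machine M7 (1217 ops/s), but forcing Larkspur→Machine M7 and reassigning the rest optimally gives only 6543 ops/s — worse by 535.

Larkspur receives Machine M4.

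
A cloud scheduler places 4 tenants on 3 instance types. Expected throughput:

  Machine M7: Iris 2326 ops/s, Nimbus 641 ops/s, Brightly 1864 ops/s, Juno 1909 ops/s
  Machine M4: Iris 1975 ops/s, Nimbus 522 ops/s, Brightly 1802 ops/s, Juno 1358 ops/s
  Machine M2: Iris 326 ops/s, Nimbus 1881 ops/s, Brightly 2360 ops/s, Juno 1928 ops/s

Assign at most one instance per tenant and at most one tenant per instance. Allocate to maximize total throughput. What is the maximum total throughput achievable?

This is the linear assignment problem.
Optimal: Juno→Machine M7 (1909 ops/s), Iris→Machine M4 (1975 ops/s), Brightly→Machine M2 (2360 ops/s) — total 1909+1975+2360 = 6244 ops/s.
No other one-to-one assignment exceeds 6244 ops/s.

Maximum total: 6244 ops/s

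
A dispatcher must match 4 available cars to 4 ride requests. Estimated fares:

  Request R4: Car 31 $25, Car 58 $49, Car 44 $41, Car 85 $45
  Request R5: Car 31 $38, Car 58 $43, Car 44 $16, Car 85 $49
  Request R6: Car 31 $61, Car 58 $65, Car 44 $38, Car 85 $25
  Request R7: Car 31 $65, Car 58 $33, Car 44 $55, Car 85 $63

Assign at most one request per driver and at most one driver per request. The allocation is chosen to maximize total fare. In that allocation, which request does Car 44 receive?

Car 44 receives Request R4.

Optimal: Car 31→Request R7 ($65), Car 58→Request R6 ($65), Car 44→Request R4 ($41), Car 85→Request R5 ($49) — total 65+65+41+49 = $220.
Column-greedy (each request in turn goes to its best remaining driver) gives $214, worse by 6.
Swapping Car 58↔Car 31 (Car 58→Request R7 $33, Car 31→Request R6 $61) loses 36.
Car 44's own top request is Request R7 ($55), but forcing Car 44→Request R7 and reassigning the rest optimally gives only $214 — worse by 6.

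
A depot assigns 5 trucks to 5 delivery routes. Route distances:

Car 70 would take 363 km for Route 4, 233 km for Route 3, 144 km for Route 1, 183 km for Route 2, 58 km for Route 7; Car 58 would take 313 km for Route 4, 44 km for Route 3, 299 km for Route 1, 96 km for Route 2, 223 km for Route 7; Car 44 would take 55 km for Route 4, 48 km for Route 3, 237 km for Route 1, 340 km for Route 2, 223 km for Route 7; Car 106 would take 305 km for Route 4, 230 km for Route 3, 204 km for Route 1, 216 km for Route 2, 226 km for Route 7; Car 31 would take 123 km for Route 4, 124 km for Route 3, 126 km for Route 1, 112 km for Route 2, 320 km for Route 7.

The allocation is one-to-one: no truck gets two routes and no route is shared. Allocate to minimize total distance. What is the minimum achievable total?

Min total: 473 km

Optimal: Car 70→Route 7 (58 km), Car 58→Route 3 (44 km), Car 44→Route 4 (55 km), Car 106→Route 1 (204 km), Car 31→Route 2 (112 km) — total 58+44+55+204+112 = 473 km.
Column-greedy (each route in turn goes to its cheapest remaining truck) gives 634 km, worse by 161.
Next-best assignment: Car 70→Route 7, Car 58→Route 3, Car 44→Route 4, Car 106→Route 2, Car 31→Route 1 = 499 km.
Swapping Car 106↔Car 44 (Car 106→Route 4 305 km, Car 44→Route 1 237 km) adds 283.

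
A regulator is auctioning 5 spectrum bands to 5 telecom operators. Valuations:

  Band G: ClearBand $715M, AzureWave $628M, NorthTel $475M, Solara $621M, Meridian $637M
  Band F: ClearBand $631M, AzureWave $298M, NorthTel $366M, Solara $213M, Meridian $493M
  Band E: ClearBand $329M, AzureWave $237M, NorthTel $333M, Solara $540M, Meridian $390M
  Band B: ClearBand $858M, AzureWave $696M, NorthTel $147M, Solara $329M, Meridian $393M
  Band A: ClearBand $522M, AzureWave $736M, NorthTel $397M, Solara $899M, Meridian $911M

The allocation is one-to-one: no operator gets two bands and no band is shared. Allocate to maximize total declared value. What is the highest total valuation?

This is the linear assignment problem.
Optimal: ClearBand→Band B ($858M), AzureWave→Band G ($628M), NorthTel→Band F ($366M), Solara→Band E ($540M), Meridian→Band A ($911M) — total 858+628+366+540+911 = $3303M.
Column-greedy (each band in turn goes to its best remaining operator) gives $2841M, worse by 462.
Next-best assignment: ClearBand→Band F, AzureWave→Band B, NorthTel→Band G, Solara→Band E, Meridian→Band A = $3253M.
Checked against all permutations: $3303M is optimal.

Max total: $3303M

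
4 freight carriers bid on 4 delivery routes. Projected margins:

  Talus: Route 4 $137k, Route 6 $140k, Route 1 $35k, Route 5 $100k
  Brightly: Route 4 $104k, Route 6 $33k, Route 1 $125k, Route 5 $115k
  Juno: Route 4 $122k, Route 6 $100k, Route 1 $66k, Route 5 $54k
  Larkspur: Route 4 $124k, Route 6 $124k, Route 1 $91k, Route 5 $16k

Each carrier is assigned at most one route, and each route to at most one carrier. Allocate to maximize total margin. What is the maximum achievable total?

Max total: $471k

Optimal: Talus→Route 5 ($100k), Brightly→Route 1 ($125k), Juno→Route 4 ($122k), Larkspur→Route 6 ($124k) — total 100+125+122+124 = $471k.
Row-greedy (each carrier in turn takes its best remaining route) gives $403k, worse by 68.
Swapping Larkspur↔Juno (Larkspur→Route 4 $124k, Juno→Route 6 $100k) loses 22.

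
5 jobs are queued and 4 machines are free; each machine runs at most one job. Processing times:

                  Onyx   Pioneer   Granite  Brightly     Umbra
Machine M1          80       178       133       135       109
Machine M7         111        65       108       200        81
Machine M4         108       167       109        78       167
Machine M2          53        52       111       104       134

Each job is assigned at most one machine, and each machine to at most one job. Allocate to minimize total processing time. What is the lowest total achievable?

This is a one-to-one assignment (minimum-cost bipartite matching).
Optimal: Onyx→Machine M1 (80 min), Umbra→Machine M7 (81 min), Brightly→Machine M4 (78 min), Pioneer→Machine M2 (52 min) — total 80+81+78+52 = 291 min.
Column-greedy (each machine in turn goes to its cheapest remaining job) gives 334 min, worse by 43.
No other one-to-one assignment undercuts 291 min.

Minimum total: 291 min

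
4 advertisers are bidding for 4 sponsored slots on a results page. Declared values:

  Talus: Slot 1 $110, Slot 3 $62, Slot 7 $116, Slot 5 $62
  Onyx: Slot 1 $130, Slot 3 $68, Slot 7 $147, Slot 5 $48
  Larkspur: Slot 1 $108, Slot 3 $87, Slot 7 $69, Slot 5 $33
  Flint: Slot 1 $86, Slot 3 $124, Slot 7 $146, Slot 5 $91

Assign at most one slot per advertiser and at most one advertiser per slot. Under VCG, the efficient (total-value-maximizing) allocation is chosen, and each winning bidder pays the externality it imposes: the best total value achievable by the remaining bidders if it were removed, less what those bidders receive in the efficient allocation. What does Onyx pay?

Onyx pays $54.

Efficient allocation: Talus→Slot 5 ($62), Onyx→Slot 7 ($147), Larkspur→Slot 1 ($108), Flint→Slot 3 ($124); total welfare W = $441.
Onyx receives Slot 7 at value $147, so the others get W − 147 = $294.
Without Onyx: best allocation of the remaining 3 bidders over all 4 slots is Talus→Slot 7 ($116), Larkspur→Slot 1 ($108), Flint→Slot 3 ($124), total $348.
VCG payment = (others' best without Onyx) − (others' welfare with Onyx) = 348 − 294 = $54.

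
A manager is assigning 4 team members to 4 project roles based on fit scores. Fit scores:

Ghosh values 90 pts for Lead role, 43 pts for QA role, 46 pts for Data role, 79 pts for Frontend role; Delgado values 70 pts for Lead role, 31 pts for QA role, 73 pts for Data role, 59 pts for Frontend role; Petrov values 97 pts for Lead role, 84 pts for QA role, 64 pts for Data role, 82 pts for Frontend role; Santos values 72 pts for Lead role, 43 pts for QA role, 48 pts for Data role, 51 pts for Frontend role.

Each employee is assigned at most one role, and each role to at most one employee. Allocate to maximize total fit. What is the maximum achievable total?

Maximum total: 308 pts

Optimal: Ghosh→Frontend role (79 pts), Delgado→Data role (73 pts), Petrov→QA role (84 pts), Santos→Lead role (72 pts) — total 79+73+84+72 = 308 pts.
Column-greedy (each role in turn goes to its best remaining employee) gives 264 pts, worse by 44.
Swapping Delgado↔Ghosh (Delgado→Frontend role 59 pts, Ghosh→Data role 46 pts) loses 47.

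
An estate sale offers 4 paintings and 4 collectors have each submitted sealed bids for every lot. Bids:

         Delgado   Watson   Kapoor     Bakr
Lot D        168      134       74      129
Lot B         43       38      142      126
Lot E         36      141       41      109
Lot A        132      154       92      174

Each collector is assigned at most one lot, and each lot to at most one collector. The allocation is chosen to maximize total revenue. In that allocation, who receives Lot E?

Watson receives Lot E.

Optimal: Delgado→Lot D ($168), Watson→Lot E ($141), Kapoor→Lot B ($142), Bakr→Lot A ($174) — total 168+141+142+174 = $625.
Row-greedy (each collector in turn takes its best remaining lot) gives $573, worse by 52.
Next-best assignment: Delgado→Lot D, Watson→Lot A, Kapoor→Lot B, Bakr→Lot E = $573.
No other one-to-one assignment exceeds $625.
Watson's own top lot is Lot A ($154), but forcing Watson→Lot A and reassigning the rest optimally gives only $573 — worse by 52.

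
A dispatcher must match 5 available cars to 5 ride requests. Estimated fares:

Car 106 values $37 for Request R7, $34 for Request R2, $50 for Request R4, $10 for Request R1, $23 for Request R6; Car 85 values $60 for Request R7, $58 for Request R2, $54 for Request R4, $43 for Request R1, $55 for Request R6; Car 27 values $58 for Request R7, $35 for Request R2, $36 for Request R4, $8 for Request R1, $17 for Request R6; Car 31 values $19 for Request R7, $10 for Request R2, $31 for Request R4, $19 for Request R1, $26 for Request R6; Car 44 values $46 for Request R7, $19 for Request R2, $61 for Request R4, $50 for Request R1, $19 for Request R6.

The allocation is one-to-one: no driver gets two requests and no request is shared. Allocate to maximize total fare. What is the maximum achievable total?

Maximum total: $242

Optimal: Car 106→Request R4 ($50), Car 85→Request R2 ($58), Car 27→Request R7 ($58), Car 31→Request R6 ($26), Car 44→Request R1 ($50) — total 50+58+58+26+50 = $242.
Next-best assignment: Car 106→Request R2, Car 85→Request R6, Car 27→Request R7, Car 31→Request R4, Car 44→Request R1 = $228.
Swapping Car 31↔Car 44 (Car 31→Request R1 $19, Car 44→Request R6 $19) loses 38.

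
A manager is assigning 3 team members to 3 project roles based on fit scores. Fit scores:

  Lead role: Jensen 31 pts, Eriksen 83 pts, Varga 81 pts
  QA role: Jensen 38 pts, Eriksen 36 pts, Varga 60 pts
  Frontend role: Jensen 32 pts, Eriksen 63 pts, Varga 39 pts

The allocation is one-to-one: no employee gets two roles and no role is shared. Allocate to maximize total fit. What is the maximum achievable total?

Maximum total: 182 pts

Optimal: Jensen→QA role (38 pts), Eriksen→Frontend role (63 pts), Varga→Lead role (81 pts) — total 38+63+81 = 182 pts.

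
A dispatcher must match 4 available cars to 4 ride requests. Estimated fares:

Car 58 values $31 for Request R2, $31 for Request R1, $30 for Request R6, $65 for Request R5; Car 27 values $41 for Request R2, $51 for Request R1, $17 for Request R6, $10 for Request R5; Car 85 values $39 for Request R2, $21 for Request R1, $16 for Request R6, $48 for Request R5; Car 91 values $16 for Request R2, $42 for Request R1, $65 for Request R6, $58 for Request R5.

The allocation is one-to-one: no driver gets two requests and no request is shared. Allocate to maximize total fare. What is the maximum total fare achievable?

Optimal: Car 58→Request R5 ($65), Car 27→Request R1 ($51), Car 85→Request R2 ($39), Car 91→Request R6 ($65) — total 65+51+39+65 = $220.
Column-greedy (each request in turn goes to its best remaining driver) gives $161, worse by 59.
Next-best assignment: Car 58→Request R2, Car 27→Request R1, Car 85→Request R5, Car 91→Request R6 = $195.
No other one-to-one assignment exceeds $220.

Maximum total: $220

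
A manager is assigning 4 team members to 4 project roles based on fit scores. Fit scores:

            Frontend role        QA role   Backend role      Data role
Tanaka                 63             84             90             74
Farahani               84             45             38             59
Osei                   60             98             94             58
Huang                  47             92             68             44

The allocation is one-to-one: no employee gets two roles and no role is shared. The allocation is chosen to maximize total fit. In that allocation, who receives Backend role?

Optimal: Tanaka→Data role (74 pts), Farahani→Frontend role (84 pts), Osei→Backend role (94 pts), Huang→QA role (92 pts) — total 74+84+94+92 = 344 pts.
Osei's own top role is QA role (98 pts), but forcing Osei→QA role and reassigning the rest optimally gives only 324 pts — worse by 20.

Osei receives Backend role.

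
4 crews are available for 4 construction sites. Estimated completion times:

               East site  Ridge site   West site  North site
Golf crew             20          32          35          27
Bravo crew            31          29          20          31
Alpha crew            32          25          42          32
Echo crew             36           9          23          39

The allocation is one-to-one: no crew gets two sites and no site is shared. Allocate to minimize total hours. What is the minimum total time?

Minimum total: 81 hours

This is a one-to-one assignment (minimum-cost bipartite matching).
Optimal: Golf crew→East site (20 hours), Bravo crew→West site (20 hours), Alpha crew→North site (32 hours), Echo crew→Ridge site (9 hours) — total 20+20+32+9 = 81 hours.
Row-greedy (each crew in turn takes its cheapest remaining site) gives 104 hours, worse by 23.
Next-best assignment: Golf crew→North site, Bravo crew→West site, Alpha crew→East site, Echo crew→Ridge site = 88 hours.
Swapping Golf crew↔Echo crew (Golf crew→Ridge site 32 hours, Echo crew→East site 36 hours) adds 39.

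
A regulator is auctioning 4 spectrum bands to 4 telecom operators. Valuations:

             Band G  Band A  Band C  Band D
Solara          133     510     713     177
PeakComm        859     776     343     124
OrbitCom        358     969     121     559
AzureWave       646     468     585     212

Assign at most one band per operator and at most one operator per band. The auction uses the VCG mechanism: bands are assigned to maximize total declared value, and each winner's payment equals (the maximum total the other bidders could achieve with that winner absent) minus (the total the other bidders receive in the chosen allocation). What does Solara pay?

Efficient allocation: Solara→Band C ($713M), PeakComm→Band G ($859M), OrbitCom→Band A ($969M), AzureWave→Band D ($212M); total welfare W = $2753M.
Solara receives Band C at value $713M, so the others get W − 713 = $2040M.
Without Solara: best allocation of the remaining 3 bidders over all 4 bands is PeakComm→Band G ($859M), OrbitCom→Band A ($969M), AzureWave→Band C ($585M), total $2413M.
VCG payment = (others' best without Solara) − (others' welfare with Solara) = 2413 − 2040 = $373M.

Solara pays $373M.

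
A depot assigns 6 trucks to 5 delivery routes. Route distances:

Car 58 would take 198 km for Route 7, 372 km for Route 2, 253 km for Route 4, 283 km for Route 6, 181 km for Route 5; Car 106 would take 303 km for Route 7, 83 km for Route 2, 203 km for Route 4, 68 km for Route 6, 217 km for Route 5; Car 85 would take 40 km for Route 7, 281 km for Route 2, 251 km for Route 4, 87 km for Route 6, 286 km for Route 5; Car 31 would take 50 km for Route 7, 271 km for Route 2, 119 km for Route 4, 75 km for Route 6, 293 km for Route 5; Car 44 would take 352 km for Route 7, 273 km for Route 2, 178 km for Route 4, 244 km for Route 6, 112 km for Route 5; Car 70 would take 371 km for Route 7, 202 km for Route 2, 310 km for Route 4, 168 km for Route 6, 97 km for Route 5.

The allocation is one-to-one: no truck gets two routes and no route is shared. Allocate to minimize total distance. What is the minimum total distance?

Optimal: Car 85→Route 7 (40 km), Car 106→Route 2 (83 km), Car 44→Route 4 (178 km), Car 31→Route 6 (75 km), Car 70→Route 5 (97 km) — total 40+83+178+75+97 = 473 km.
Min-entry greedy (repeatedly take the single cheapest remaining cell) gives 597 km, worse by 124.
Next-best assignment: Car 31→Route 7, Car 106→Route 2, Car 44→Route 4, Car 85→Route 6, Car 70→Route 5 = 495 km.

Min total: 473 km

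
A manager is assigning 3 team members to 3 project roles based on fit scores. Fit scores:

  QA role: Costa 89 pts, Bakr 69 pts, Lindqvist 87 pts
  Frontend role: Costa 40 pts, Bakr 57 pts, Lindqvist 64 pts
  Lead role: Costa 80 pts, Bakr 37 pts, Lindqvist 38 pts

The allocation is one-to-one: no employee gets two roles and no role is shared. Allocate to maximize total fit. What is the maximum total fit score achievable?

Maximum total: 224 pts

Optimal: Costa→Lead role (80 pts), Bakr→Frontend role (57 pts), Lindqvist→QA role (87 pts) — total 80+57+87 = 224 pts.
Column-greedy (each role in turn goes to its best remaining employee) gives 190 pts, worse by 34.
Swapping Bakr↔Lindqvist (Bakr→QA role 69 pts, Lindqvist→Frontend role 64 pts) loses 11.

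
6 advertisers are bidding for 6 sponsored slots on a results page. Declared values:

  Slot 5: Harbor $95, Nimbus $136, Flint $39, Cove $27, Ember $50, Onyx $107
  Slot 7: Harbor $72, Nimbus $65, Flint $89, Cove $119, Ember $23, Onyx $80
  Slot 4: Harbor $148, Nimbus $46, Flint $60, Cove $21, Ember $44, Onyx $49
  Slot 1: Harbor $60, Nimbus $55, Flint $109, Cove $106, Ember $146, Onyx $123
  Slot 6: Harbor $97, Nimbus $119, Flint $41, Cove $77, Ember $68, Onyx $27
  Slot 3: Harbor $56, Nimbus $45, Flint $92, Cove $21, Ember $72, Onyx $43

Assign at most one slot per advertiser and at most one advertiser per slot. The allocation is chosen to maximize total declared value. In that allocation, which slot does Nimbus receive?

Nimbus receives Slot 6.

Optimal: Harbor→Slot 4 ($148), Nimbus→Slot 6 ($119), Flint→Slot 3 ($92), Cove→Slot 7 ($119), Ember→Slot 1 ($146), Onyx→Slot 5 ($107) — total 148+119+92+119+146+107 = $731.
Max-entry greedy (repeatedly take the single best remaining cell) gives $668, worse by 63.
Next-best assignment: Harbor→Slot 4, Nimbus→Slot 5, Flint→Slot 3, Cove→Slot 7, Ember→Slot 6, Onyx→Slot 1 = $686.
Swapping Cove↔Ember (Cove→Slot 1 $106, Ember→Slot 7 $23) loses 136.
No other one-to-one assignment exceeds $731.
Nimbus's own top slot is Slot 5 ($136), but forcing Nimbus→Slot 5 and reassigning the rest optimally gives only $686 — worse by 45.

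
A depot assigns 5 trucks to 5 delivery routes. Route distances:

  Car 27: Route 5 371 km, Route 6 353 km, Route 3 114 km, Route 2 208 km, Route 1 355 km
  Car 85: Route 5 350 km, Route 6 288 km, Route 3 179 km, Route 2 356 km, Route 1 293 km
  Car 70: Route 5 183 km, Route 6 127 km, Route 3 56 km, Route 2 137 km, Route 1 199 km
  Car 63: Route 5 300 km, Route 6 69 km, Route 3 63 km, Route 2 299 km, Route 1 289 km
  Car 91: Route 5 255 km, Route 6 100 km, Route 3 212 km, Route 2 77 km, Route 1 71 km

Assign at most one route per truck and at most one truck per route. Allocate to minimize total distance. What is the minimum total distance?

Min total: 710 km

Optimal: Car 27→Route 2 (208 km), Car 85→Route 3 (179 km), Car 70→Route 5 (183 km), Car 63→Route 6 (69 km), Car 91→Route 1 (71 km) — total 208+179+183+69+71 = 710 km.
Swapping Car 70↔Car 85 (Car 70→Route 3 56 km, Car 85→Route 5 350 km) adds 44.
Checked against all permutations: 710 km is optimal.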